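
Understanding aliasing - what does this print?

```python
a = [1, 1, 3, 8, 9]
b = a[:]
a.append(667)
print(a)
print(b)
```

Key concept: slice [:] creates copy.
Step by step:
`a = [1, 1, 3, 8, 9]` → a = [1, 1, 3, 8, 9]
`b = a[:]` → b = [1, 1, 3, 8, 9]
`a.append(667)` → a = [1, 1, 3, 8, 9, 667]
`print(a)` → prints [1, 1, 3, 8, 9, 667]
`print(b)` → prints [1, 1, 3, 8, 9]

Answer:
[1, 1, 3, 8, 9, 667]
[1, 1, 3, 8, 9]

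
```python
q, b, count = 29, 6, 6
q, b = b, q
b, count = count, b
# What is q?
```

Trace:
`q, b, count = 29, 6, 6` → q = 29; b = 6; count = 6
`q, b = b, q` → q = 6; b = 29
`b, count = count, b` → b = 6; count = 29
So q = 6

Answer: 6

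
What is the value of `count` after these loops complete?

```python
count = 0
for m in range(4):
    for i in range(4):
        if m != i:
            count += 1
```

4² - 4 (exclude diagonal)
`count` takes the values: 0 → 1 → 2 → 3 → 4 → 5 → 6 → 7 → 8 → 9 → 10 → 11 → 12

Answer: 12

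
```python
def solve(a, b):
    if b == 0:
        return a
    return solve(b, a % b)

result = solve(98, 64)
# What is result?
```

solve(98, 64) -> solve(64, 34) -> solve(34, 30) -> solve(30, 4) -> solve(4, 2) -> solve(2, 0) -> 2

Answer: 2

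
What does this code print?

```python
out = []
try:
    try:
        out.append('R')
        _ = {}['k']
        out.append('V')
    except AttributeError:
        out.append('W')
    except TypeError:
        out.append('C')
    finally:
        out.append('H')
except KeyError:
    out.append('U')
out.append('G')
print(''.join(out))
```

Execution trace: 'R' (inner try body) → 'H' (inner finally) → 'U' (outer except KeyError) → 'G' (after the try/except). Output: RHUG

Answer: RHUG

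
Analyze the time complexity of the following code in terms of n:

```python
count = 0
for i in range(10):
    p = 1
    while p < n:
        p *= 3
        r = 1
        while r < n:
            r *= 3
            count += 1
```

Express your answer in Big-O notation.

Each loop level contributes: 1 × log n × log n. Multiplying the contributions gives O(log² n).

Answer: O(log² n)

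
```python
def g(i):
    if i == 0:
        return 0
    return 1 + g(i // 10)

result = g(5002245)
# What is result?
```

Count of digits of 5002245: 7

Answer: 7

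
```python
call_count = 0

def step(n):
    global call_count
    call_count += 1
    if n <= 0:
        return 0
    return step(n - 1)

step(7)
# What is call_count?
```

Linear recursion stepping by 1: 8 calls from n=7 down to ≤0.

Answer: 8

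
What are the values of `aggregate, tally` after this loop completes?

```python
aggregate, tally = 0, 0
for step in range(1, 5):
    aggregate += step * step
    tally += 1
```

Sum of squares and count
`aggregate, tally` takes the values: (0, 0) → (1, 0) → (1, 1) → (5, 1) → (5, 2) → (14, 2) → (14, 3) → (30, 3) → (30, 4)

Answer: 30, 4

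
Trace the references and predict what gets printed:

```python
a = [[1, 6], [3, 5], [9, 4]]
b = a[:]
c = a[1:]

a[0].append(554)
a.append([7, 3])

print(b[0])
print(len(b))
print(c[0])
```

Key concept: slice with nested mutation.
Step by step:
`a = [[1, 6], [3, 5], [9, 4]]` → a = [[1, 6], [3, 5], [9, 4]]
`b = a[:]` → b = [[1, 6], [3, 5], [9, 4]]
`c = a[1:]` → c = [[3, 5], [9, 4]]
`a[0].append(554)` → a = [[1, 6, 554], [3, 5], [9, 4]]; b = [[1, 6, 554], [3, 5], [9, 4]]
`a.append([7, 3])` → a = [[1, 6, 554], [3, 5], [9, 4], [7, 3]]
`print(b[0])` → prints [1, 6, 554]
`print(len(b))` → prints 3
`print(c[0])` → prints [3, 5]

Answer:
[1, 6, 554]
3
[3, 5]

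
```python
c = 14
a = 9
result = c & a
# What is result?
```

Trace:
`c = 14` → c = 14
`a = 9` → a = 9
`result = c & a` → result = 8
So result = 8

Answer: 8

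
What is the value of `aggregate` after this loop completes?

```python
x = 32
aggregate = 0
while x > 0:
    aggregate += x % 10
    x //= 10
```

Sum digits of 32
`aggregate` takes the values: 0 → 2 → 5

Answer: 5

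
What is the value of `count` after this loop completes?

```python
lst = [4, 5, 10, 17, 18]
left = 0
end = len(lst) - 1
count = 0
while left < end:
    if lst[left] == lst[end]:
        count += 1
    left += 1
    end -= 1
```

Count matching pairs from ends
`count` takes the values: 0

Answer: 0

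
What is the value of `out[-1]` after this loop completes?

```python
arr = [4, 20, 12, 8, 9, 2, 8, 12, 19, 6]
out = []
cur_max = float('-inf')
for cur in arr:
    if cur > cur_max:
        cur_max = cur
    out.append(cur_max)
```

Running max ends at 20
`out` takes the values: [] → [4] → [4, 20] → [4, 20, 20] → [4, 20, 20, 20] → [4, 20, 20, 20, 20] → [4, 20, 20, 20, 20, 20] → [4, 20, 20, 20, 20, 20, 20] → [4, 20, 20, 20, 20, 20, 20, 20] → [4, 20, 20, 20, 20, 20, 20, 20, 20] → [4, 20, 20, 20, 20, 20, 20, 20, 20, 20]
So `out[-1]` = 20

Answer: 20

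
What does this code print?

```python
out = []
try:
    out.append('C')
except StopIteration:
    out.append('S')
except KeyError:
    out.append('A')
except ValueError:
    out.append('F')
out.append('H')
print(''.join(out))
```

Execution trace: 'C' (try body, no exception) → 'H' (after the try/except). Output: CH

Answer: CH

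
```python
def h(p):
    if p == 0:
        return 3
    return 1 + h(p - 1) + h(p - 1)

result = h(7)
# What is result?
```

h(p) = 1 + 2·h(p-1), h(0)=3. Closed form: (3+1)·2^7 - 1 = 511.

Answer: 511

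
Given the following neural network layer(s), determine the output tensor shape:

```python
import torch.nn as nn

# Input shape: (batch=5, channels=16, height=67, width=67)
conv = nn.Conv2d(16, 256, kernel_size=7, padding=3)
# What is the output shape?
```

Input: (5, 16, 67, 67) -> Output: (5, 256, 67, 67)

Answer: (5, 256, 67, 67)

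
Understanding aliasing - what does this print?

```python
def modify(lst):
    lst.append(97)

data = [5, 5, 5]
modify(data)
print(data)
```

Key concept: function modifies passed list.
Step by step:
`data = [5, 5, 5]` → data = [5, 5, 5]
`modify(data)` → data = [5, 5, 5, 97]
`print(data)` → prints [5, 5, 5, 97]

Answer: [5, 5, 5, 97]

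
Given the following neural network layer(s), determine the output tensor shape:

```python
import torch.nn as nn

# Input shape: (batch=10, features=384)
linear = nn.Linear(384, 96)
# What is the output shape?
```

Input: (10, 384) -> Output: (10, 96)

Answer: (10, 96)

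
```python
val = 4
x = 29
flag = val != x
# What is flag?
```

Trace:
`val = 4` → val = 4
`x = 29` → x = 29
`flag = val != x` → flag = True
So flag = True

Answer: True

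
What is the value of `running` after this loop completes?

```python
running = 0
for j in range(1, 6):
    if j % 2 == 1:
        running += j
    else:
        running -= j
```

Add odd, subtract even
`running` takes the values: 0 → 1 → -1 → 2 → -2 → 3

Answer: 3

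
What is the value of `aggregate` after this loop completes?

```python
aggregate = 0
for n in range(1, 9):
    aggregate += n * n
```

Sum of squares 1² to 8² = 204
`aggregate` takes the values: 0 → 1 → 5 → 14 → 30 → 55 → 91 → 140 → 204

Answer: 204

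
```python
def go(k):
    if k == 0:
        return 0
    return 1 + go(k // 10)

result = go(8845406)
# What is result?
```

Count of digits of 8845406: 7

Answer: 7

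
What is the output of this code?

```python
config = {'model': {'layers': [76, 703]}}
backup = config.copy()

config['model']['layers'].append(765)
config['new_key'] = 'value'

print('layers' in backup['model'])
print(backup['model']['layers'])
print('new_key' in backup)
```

Key concept: shallow copy gotcha with nested dict.
Step by step:
`config = {'model': {'layers': [76, 703]}}` → config = {'model': {'layers': [76, 703]}}
`backup = config.copy()` → backup = {'model': {'layers': [76, 703]}}
`config['model']['layers'].append(765)` → config = {'model': {'layers': [76, 703, 765]}}; backup = {'model': {'layers': [76, 703, 765]}}
`config['new_key'] = 'value'` → config = {'model': {'layers': [76, 703, 765]}, 'new_key': 'value'}
`print('layers' in backup['model'])` → prints True
`print(backup['model']['layers'])` → prints [76, 703, 765]
`print('new_key' in backup)` → prints False

Answer:
True
[76, 703, 765]
False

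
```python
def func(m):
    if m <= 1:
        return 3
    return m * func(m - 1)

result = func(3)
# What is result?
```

func(3) = 3 * 2 * 3 = 18

Answer: 18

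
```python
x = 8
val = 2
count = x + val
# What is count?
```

Trace:
`x = 8` → x = 8
`val = 2` → val = 2
`count = x + val` → count = 10
So count = 10

Answer: 10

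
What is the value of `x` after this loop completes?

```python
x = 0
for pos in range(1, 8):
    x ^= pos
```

XOR of 1 to 7
`x` takes the values: 0 → 1 → 3 → 0 → 4 → 1 → 7 → 0

Answer: 0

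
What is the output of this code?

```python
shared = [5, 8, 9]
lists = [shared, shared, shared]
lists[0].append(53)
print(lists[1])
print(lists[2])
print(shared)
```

Key concept: list of same reference.
Step by step:
`shared = [5, 8, 9]` → shared = [5, 8, 9]
`lists = [shared, shared, shared]` → lists = [[5, 8, 9], [5, 8, 9], [5, 8, 9]]
`lists[0].append(53)` → shared = [5, 8, 9, 53]; lists = [[5, 8, 9, 53], [5, 8, 9, 53], [5, 8, 9, 53]]
`print(lists[1])` → prints [5, 8, 9, 53]
`print(lists[2])` → prints [5, 8, 9, 53]
`print(shared)` → prints [5, 8, 9, 53]

Answer:
[5, 8, 9, 53]
[5, 8, 9, 53]
[5, 8, 9, 53]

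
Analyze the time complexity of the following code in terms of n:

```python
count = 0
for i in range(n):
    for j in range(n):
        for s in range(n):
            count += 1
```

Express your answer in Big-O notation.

Each loop level contributes: n × n × n. Multiplying the contributions gives O(n^3).

Answer: O(n^3)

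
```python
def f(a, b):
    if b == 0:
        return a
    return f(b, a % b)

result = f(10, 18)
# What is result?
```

f(10, 18) -> f(18, 10) -> f(10, 8) -> f(8, 2) -> f(2, 0) -> 2

Answer: 2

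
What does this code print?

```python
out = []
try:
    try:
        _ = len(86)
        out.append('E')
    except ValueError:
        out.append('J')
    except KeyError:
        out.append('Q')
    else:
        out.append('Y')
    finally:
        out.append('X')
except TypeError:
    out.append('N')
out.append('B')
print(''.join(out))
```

Execution trace: 'X' (finally) → 'N' (outer except TypeError) → 'B' (after the try/except). Output: XNB

Answer: XNB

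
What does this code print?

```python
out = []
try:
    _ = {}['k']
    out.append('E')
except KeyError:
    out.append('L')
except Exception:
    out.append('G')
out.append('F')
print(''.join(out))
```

Execution trace: 'L' (except KeyError) → 'F' (after the try/except). Output: LF

Answer: LF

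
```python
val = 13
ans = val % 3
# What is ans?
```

Trace:
`val = 13` → val = 13
`ans = val % 3` → ans = 1
So ans = 1

Answer: 1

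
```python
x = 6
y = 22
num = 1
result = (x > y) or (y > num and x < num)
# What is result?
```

Trace:
`x = 6` → x = 6
`y = 22` → y = 22
`num = 1` → num = 1
`result = (x > y) or (y > num and x < num)` → result = False
So result = False

Answer: False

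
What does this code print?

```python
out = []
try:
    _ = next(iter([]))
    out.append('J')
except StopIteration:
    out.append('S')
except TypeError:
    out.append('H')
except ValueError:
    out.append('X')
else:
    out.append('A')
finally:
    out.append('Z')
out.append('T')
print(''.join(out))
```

Execution trace: 'S' (except StopIteration) → 'Z' (finally) → 'T' (after the try/except). Output: SZT

Answer: SZT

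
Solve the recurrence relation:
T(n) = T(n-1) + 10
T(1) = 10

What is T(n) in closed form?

Unrolling: T(n) = T(1) + 10·(n-1) = 10 + 10(n-1) = 10n.

Answer: T(n) = 10n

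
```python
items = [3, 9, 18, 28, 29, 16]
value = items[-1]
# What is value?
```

Trace:
`items = [3, 9, 18, 28, 29, 16]` → items = [3, 9, 18, 28, 29, 16]
`value = items[-1]` → value = 16
So value = 16

Answer: 16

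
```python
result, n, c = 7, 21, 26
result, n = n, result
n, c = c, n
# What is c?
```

Trace:
`result, n, c = 7, 21, 26` → result = 7; n = 21; c = 26
`result, n = n, result` → result = 21; n = 7
`n, c = c, n` → n = 26; c = 7
So c = 7

Answer: 7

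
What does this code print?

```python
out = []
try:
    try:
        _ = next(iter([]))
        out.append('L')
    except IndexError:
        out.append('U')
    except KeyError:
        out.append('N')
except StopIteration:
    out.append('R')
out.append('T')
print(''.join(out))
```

Execution trace: 'R' (outer except StopIteration) → 'T' (after the try/except). Output: RT

Answer: RT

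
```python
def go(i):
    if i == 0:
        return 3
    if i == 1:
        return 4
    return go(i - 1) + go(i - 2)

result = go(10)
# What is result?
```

Build up from base cases: go(0)=3, go(1)=4, go(2)=7, go(3)=11, go(4)=18, go(5)=29, go(6)=47, ..., go(10)=322

Answer: 322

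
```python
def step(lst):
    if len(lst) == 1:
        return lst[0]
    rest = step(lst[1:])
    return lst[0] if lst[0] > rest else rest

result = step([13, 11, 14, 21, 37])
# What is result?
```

Recursive max over [13, 11, 14, 21, 37] = 37

Answer: 37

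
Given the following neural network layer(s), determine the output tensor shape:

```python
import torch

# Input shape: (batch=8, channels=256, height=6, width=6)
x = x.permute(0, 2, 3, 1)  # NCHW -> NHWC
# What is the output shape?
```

Input: (8, 256, 6, 6) -> Output: (8, 6, 6, 256)

Answer: (8, 6, 6, 256)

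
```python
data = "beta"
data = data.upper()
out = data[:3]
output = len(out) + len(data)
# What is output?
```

Trace:
`data = "beta"` → data = 'beta'
`data = data.upper()` → data = 'BETA'
`out = data[:3]` → out = 'BET'
`output = len(out) + len(data)` → output = 7
So output = 7

Answer: 7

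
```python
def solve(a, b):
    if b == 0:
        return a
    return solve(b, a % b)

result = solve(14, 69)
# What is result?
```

solve(14, 69) -> solve(69, 14) -> solve(14, 13) -> solve(13, 1) -> solve(1, 0) -> 1

Answer: 1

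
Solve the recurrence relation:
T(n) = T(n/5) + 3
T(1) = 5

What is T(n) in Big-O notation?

Each step divides n by 5 and adds 3. After log_5(n) steps we reach T(1)=5. So T(n) = 3·log_5(n) + 5 = O(log n).

Answer: O(log n)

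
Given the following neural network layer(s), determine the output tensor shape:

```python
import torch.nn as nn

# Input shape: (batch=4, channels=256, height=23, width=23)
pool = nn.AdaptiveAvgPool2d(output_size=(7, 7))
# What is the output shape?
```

Input: (4, 256, 23, 23) -> Output: (4, 256, 7, 7)

Answer: (4, 256, 7, 7)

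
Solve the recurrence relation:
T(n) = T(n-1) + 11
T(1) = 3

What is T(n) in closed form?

Unrolling: T(n) = T(1) + 11·(n-1) = 3 + 11(n-1) = 11n - 8.

Answer: T(n) = 11n - 8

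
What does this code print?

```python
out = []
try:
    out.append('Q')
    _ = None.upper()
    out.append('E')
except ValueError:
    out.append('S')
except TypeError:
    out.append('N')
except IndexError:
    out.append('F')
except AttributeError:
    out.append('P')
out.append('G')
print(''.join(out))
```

Execution trace: 'Q' (try body) → 'P' (except AttributeError) → 'G' (after the try/except). Output: QPG

Answer: QPG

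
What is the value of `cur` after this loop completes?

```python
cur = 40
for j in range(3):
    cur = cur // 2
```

Halve 3 times: 40 // 2^3 = 5
`cur` takes the values: 40 → 20 → 10 → 5

Answer: 5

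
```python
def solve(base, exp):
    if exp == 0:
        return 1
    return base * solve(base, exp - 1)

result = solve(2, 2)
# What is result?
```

solve(2, 2) = 2 * 2 = 4

Answer: 4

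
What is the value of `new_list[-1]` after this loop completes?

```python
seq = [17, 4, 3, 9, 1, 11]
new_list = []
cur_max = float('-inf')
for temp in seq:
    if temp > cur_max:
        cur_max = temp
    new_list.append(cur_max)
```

Running max ends at 17
`new_list` takes the values: [] → [17] → [17, 17] → [17, 17, 17] → [17, 17, 17, 17] → [17, 17, 17, 17, 17] → [17, 17, 17, 17, 17, 17]
So `new_list[-1]` = 17

Answer: 17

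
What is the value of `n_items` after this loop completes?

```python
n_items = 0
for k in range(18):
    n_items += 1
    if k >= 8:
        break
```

Loop breaks when k reaches 8, n_items is 9
`n_items` takes the values: 0 → 1 → 2 → 3 → 4 → 5 → 6 → 7 → 8 → 9

Answer: 9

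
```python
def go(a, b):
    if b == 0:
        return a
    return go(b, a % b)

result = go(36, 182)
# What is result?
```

go(36, 182) -> go(182, 36) -> go(36, 2) -> go(2, 0) -> 2

Answer: 2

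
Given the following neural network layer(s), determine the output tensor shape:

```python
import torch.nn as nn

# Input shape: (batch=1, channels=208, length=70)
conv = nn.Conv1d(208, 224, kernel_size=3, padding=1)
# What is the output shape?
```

Input: (1, 208, 70) -> Output: (1, 224, 70)

Answer: (1, 224, 70)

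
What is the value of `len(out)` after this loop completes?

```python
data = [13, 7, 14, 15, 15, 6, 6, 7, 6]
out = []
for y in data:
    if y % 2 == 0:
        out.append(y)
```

Count even numbers in [13, 7, 14, 15, 15, 6, 6, 7, 6]
`out` takes the values: [] → [14] → [14, 6] → [14, 6, 6] → [14, 6, 6, 6]
So `len(out)` = 4

Answer: 4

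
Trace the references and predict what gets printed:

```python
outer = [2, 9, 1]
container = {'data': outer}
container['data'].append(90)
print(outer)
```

Key concept: dict holds reference to list.
Step by step:
`outer = [2, 9, 1]` → outer = [2, 9, 1]
`container = {'data': outer}` → container = {'data': [2, 9, 1]}
`container['data'].append(90)` → outer = [2, 9, 1, 90]; container = {'data': [2, 9, 1, 90]}
`print(outer)` → prints [2, 9, 1, 90]

Answer: [2, 9, 1, 90]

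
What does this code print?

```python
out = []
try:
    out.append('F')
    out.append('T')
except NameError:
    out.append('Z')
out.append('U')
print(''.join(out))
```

Execution trace: 'F' (try body) → 'T' (try body, no exception) → 'U' (after the try/except). Output: FTU

Answer: FTU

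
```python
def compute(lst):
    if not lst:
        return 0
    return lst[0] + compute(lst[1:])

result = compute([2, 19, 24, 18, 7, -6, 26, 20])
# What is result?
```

2 + 19 + 24 + 18 + 7 + (-6) + 26 + 20 + 0 = 110

Answer: 110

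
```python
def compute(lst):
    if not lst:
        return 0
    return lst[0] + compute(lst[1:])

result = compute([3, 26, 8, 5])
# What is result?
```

3 + 26 + 8 + 5 + 0 = 42

Answer: 42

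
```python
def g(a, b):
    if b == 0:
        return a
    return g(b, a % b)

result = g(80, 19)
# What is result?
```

g(80, 19) -> g(19, 4) -> g(4, 3) -> g(3, 1) -> g(1, 0) -> 1

Answer: 1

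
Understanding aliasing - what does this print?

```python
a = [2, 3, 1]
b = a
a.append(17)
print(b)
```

Key concept: basic list aliasing.
Step by step:
`a = [2, 3, 1]` → a = [2, 3, 1]
`b = a` → b = [2, 3, 1] (same object as a)
`a.append(17)` → a = [2, 3, 1, 17] (same object as b); b = [2, 3, 1, 17] (same object as a)
`print(b)` → prints [2, 3, 1, 17]

Answer: [2, 3, 1, 17]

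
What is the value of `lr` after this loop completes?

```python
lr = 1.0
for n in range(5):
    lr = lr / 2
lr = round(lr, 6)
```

Halving LR 5 times: 1 / 2^5
`lr` takes the values: 1.0 → 0.5 → 0.25 → 0.125 → 0.0625 → 0.03125

Answer: 0.03125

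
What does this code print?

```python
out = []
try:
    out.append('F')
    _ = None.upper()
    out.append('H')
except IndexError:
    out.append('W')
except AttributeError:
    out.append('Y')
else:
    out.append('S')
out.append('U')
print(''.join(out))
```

Execution trace: 'F' (try body) → 'Y' (except AttributeError) → 'U' (after the try/except). Output: FYU

Answer: FYU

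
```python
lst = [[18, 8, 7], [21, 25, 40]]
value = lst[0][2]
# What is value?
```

Trace:
`lst = [[18, 8, 7], [21, 25, 40]]` → lst = [[18, 8, 7], [21, 25, 40]]
`value = lst[0][2]` → value = 7
So value = 7

Answer: 7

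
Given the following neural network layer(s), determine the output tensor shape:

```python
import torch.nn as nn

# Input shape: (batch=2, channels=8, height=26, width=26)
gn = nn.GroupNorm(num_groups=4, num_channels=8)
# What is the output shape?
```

Input: (2, 8, 26, 26) -> Output: (2, 8, 26, 26)

Answer: (2, 8, 26, 26)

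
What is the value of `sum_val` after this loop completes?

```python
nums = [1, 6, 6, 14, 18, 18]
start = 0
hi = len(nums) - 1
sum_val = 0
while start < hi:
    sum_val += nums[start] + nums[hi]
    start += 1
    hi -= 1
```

Sum of pairs from ends
`sum_val` takes the values: 0 → 19 → 43 → 63

Answer: 63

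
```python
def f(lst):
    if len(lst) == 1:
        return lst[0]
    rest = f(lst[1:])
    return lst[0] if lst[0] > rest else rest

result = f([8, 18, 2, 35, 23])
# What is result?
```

Recursive max over [8, 18, 2, 35, 23] = 35

Answer: 35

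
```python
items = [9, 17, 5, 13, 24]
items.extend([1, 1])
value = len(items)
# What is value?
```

Trace:
`items = [9, 17, 5, 13, 24]` → items = [9, 17, 5, 13, 24]
`items.extend([1, 1])` → items = [9, 17, 5, 13, 24, 1, 1]
`value = len(items)` → value = 7
So value = 7

Answer: 7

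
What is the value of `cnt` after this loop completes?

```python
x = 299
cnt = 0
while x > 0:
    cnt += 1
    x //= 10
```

Count digits by repeated division by 10
`cnt` takes the values: 0 → 1 → 2 → 3

Answer: 3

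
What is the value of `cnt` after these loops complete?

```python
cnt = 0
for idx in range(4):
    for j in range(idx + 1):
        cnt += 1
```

Triangle: 1 + 2 + ... + 4
`cnt` takes the values: 0 → 1 → 2 → 3 → 4 → 5 → 6 → 7 → 8 → 9 → 10

Answer: 10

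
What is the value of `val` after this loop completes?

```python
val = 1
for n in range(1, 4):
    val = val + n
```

Start at 1, add 1 through 3
`val` takes the values: 1 → 2 → 4 → 7

Answer: 7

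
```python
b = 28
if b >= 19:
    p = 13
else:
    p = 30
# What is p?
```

Trace:
`b = 28` → b = 28
`if b >= 19: ...` → b >= 19 is True → p = 13
So p = 13

Answer: 13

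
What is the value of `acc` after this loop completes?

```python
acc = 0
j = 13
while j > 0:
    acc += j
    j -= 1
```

Sum 13 down to 1
`acc` takes the values: 0 → 13 → 25 → 36 → 46 → 55 → 63 → 70 → 76 → 81 → 85 → 88 → 90 → 91

Answer: 91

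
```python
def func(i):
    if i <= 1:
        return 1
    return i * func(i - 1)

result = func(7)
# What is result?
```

func(7) = 7 * 6 * 5 * 4 * 3 * 2 * 1 = 5040

Answer: 5040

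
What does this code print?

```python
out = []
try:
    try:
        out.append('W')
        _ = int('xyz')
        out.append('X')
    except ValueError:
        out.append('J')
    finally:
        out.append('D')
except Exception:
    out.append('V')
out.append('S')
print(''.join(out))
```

Execution trace: 'W' (inner try body) → 'J' (inner except ValueError) → 'D' (inner finally) → 'S' (after the try/except). Output: WJDS

Answer: WJDS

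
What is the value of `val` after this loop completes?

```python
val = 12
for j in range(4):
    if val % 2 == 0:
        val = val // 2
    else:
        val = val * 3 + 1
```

Collatz-style transformation from 12
`val` takes the values: 12 → 6 → 3 → 10 → 5

Answer: 5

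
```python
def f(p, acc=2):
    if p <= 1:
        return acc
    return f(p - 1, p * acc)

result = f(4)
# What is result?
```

Accumulator trace (n, acc): (4, 2) -> (3, 8) -> (2, 24) -> (1, 48) -> return 48

Answer: 48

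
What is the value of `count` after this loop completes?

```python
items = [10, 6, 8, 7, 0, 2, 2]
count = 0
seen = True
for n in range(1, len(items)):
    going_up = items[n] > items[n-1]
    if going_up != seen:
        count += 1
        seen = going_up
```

Count direction changes in [10, 6, 8, 7, 0, 2, 2]
`count` takes the values: 0 → 1 → 2 → 3 → 4 → 5

Answer: 5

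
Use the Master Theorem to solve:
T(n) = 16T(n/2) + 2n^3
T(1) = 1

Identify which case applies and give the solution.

a=16, b=2, f(n)=2n^3. log_2(16) = 4. Since c=3 < 4, Case 1 applies: T(n) = Θ(n^log_b(a)) = O(n^4).

Answer: O(n^4) - Case 1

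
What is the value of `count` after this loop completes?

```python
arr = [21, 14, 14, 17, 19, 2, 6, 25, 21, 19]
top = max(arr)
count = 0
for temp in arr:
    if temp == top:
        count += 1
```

Count of max value 25 in [21, 14, 14, 17, 19, 2, 6, 25, 21, 19]
`count` takes the values: 0 → 1

Answer: 1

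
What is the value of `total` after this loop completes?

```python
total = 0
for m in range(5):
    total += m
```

Sum of 0 to 4 = 10
`total` takes the values: 0 → 1 → 3 → 6 → 10

Answer: 10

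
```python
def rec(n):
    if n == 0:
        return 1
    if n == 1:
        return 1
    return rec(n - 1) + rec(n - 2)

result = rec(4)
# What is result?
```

Build up from base cases: rec(0)=1, rec(1)=1, rec(2)=2, rec(3)=3, rec(4)=5

Answer: 5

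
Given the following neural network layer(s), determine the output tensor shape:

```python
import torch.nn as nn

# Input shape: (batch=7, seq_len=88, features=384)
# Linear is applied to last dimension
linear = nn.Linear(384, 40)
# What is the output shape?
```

Input: (7, 88, 384) -> Output: (7, 88, 40)

Answer: (7, 88, 40)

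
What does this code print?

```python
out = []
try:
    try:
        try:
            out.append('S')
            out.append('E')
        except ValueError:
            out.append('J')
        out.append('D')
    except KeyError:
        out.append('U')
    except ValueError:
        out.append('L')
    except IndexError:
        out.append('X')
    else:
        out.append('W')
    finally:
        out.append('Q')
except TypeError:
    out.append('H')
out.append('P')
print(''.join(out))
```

Execution trace: 'S' (inner try body) → 'E' (inner try body, no exception) → 'D' (try body, no exception) → 'W' (else) → 'Q' (finally) → 'P' (after the try/except). Output: SEDWQP

Answer: SEDWQP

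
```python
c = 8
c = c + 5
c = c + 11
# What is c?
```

Trace:
`c = 8` → c = 8
`c = c + 5` → c = 13
`c = c + 11` → c = 24
So c = 24

Answer: 24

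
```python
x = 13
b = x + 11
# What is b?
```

Trace:
`x = 13` → x = 13
`b = x + 11` → b = 24
So b = 24

Answer: 24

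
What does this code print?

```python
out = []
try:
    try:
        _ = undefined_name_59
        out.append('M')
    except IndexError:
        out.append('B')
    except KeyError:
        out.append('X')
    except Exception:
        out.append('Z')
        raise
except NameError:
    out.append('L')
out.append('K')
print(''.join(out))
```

Execution trace: 'Z' (inner except Exception) → 'L' (outer except NameError) → 'K' (after the try/except). Output: ZLK

Answer: ZLK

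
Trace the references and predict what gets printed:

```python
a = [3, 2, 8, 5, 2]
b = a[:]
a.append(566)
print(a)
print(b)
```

Key concept: slice [:] creates copy.
Step by step:
`a = [3, 2, 8, 5, 2]` → a = [3, 2, 8, 5, 2]
`b = a[:]` → b = [3, 2, 8, 5, 2]
`a.append(566)` → a = [3, 2, 8, 5, 2, 566]
`print(a)` → prints [3, 2, 8, 5, 2, 566]
`print(b)` → prints [3, 2, 8, 5, 2]

Answer:
[3, 2, 8, 5, 2, 566]
[3, 2, 8, 5, 2]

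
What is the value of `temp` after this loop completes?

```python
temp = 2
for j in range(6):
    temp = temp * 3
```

Multiply by 3, 6 times: 2 * 3^6 = 1458
`temp` takes the values: 2 → 6 → 18 → 54 → 162 → 486 → 1458

Answer: 1458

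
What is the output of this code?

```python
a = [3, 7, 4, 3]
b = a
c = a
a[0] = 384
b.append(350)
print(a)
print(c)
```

Key concept: multiple aliases.
Step by step:
`a = [3, 7, 4, 3]` → a = [3, 7, 4, 3]
`b = a` → b = [3, 7, 4, 3] (same object as a)
`c = a` → c = [3, 7, 4, 3] (same object as a, b)
`a[0] = 384` → a = [384, 7, 4, 3] (same object as b, c); b = [384, 7, 4, 3] (same object as a, c); c = [384, 7, 4, 3] (same object as a, b)
`b.append(350)` → a = [384, 7, 4, 3, 350] (same object as b, c); b = [384, 7, 4, 3, 350] (same object as a, c); c = [384, 7, 4, 3, 350] (same object as a, b)
`print(a)` → prints [384, 7, 4, 3, 350]
`print(c)` → prints [384, 7, 4, 3, 350]

Answer:
[384, 7, 4, 3, 350]
[384, 7, 4, 3, 350]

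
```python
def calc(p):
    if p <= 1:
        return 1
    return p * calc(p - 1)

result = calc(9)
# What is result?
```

calc(9) = 9 * 8 * 7 * 6 * 5 * 4 * 3 * 2 * 1 = 362880

Answer: 362880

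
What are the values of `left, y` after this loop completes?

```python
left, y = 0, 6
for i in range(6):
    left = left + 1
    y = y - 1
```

left goes 0→6, y goes 6→0
`left, y` takes the values: (0, 6) → (1, 6) → (1, 5) → (2, 5) → (2, 4) → (3, 4) → (3, 3) → (4, 3) → (4, 2) → (5, 2) → (5, 1) → (6, 1) → (6, 0)

Answer: 6, 0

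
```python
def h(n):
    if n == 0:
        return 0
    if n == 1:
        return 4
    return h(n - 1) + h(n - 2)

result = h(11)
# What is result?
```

Build up from base cases: h(0)=0, h(1)=4, h(2)=4, h(3)=8, h(4)=12, h(5)=20, h(6)=32, ..., h(11)=356

Answer: 356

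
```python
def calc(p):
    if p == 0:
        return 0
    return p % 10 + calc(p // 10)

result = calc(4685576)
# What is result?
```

Sum of digits of 4685576: 6 + 7 + 5 + 5 + 8 + 6 + 4 = 41

Answer: 41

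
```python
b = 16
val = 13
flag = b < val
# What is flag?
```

Trace:
`b = 16` → b = 16
`val = 13` → val = 13
`flag = b < val` → flag = False
So flag = False

Answer: False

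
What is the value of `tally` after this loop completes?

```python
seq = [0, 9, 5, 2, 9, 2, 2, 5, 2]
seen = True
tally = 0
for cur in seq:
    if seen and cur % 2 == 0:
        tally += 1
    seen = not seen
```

Count even values at even positions
`tally` takes the values: 0 → 1 → 2 → 3

Answer: 3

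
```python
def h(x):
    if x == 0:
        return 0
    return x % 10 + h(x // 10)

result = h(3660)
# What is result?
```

Sum of digits of 3660: 0 + 6 + 6 + 3 = 15

Answer: 15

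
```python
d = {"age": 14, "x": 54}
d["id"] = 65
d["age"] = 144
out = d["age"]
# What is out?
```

Trace:
`d = {"age": 14, "x": 54}` → d = {'age': 14, 'x': 54}
`d["id"] = 65` → d = {'age': 14, 'x': 54, 'id': 65}
`d["age"] = 144` → d = {'age': 144, 'x': 54, 'id': 65}
`out = d["age"]` → out = 144
So out = 144

Answer: 144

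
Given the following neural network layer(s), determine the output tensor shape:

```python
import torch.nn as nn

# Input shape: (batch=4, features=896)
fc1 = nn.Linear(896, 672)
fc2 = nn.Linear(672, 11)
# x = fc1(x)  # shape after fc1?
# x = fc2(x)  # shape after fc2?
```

Input: (4, 896) -> after fc1: (4, 672) -> Output: (4, 11)

Answer: (4, 11)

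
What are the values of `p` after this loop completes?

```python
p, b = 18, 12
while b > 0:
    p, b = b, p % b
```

GCD of 18 and 12
`p` takes the values: 18 → 12 → 6

Answer: 6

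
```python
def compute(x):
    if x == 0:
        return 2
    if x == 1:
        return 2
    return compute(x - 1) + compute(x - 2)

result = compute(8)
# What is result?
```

Build up from base cases: compute(0)=2, compute(1)=2, compute(2)=4, compute(3)=6, compute(4)=10, compute(5)=16, compute(6)=26, ..., compute(8)=68

Answer: 68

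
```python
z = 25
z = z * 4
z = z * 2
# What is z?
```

Trace:
`z = 25` → z = 25
`z = z * 4` → z = 100
`z = z * 2` → z = 200
So z = 200

Answer: 200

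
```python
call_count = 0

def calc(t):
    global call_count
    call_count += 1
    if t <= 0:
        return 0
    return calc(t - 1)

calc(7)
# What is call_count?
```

Linear recursion stepping by 1: 8 calls from t=7 down to ≤0.

Answer: 8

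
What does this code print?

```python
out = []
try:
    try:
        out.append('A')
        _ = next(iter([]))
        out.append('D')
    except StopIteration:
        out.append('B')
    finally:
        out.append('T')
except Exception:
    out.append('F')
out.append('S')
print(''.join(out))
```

Execution trace: 'A' (inner try body) → 'B' (inner except StopIteration) → 'T' (inner finally) → 'S' (after the try/except). Output: ABTS

Answer: ABTS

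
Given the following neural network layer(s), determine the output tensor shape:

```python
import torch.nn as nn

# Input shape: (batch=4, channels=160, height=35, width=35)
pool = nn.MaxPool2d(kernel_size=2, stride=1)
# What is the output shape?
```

Input: (4, 160, 35, 35) -> Output: (4, 160, 34, 34)

Answer: (4, 160, 34, 34)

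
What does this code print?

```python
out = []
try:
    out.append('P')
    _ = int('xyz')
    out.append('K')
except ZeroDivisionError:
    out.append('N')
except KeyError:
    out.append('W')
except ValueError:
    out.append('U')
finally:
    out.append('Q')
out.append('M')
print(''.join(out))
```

Execution trace: 'P' (try body) → 'U' (except ValueError) → 'Q' (finally) → 'M' (after the try/except). Output: PUQM

Answer: PUQM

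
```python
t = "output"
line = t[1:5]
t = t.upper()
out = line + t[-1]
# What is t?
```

Trace:
`t = "output"` → t = 'output'
`line = t[1:5]` → line = 'utpu'
`t = t.upper()` → t = 'OUTPUT'
`out = line + t[-1]` → out = 'utpuT'
So t = 'OUTPUT'

Answer: 'OUTPUT'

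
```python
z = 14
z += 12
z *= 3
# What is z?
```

Trace:
`z = 14` → z = 14
`z += 12` → z = 26
`z *= 3` → z = 78
So z = 78

Answer: 78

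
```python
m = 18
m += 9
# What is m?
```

Trace:
`m = 18` → m = 18
`m += 9` → m = 27
So m = 27

Answer: 27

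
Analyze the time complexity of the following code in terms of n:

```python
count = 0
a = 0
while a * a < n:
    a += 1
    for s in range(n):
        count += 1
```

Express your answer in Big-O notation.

Each loop level contributes: √n × n. Multiplying the contributions gives O(n√n).

Answer: O(n√n)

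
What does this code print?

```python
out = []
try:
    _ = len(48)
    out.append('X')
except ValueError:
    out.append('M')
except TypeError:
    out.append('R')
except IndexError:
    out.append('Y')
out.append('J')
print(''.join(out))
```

Execution trace: 'R' (except TypeError) → 'J' (after the try/except). Output: RJ

Answer: RJ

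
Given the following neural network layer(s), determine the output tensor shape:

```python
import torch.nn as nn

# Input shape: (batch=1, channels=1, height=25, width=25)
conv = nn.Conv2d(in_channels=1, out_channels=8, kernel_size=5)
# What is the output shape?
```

Input: (1, 1, 25, 25) -> Output: (1, 8, 21, 21)

Answer: (1, 8, 21, 21)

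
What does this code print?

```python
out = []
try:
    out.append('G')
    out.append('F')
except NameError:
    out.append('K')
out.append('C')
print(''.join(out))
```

Execution trace: 'G' (try body) → 'F' (try body, no exception) → 'C' (after the try/except). Output: GFC

Answer: GFC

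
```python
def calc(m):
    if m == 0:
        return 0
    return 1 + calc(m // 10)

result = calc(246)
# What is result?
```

Count of digits of 246: 3

Answer: 3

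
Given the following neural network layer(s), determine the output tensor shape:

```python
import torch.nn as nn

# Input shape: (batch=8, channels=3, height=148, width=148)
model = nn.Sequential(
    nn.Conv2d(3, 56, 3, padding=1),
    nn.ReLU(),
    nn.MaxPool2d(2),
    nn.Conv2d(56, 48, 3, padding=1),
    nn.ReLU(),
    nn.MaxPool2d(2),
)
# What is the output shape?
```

Input: (8, 3, 148, 148) -> after first Conv2d: (8, 56, 148, 148) -> after first MaxPool2d: (8, 56, 74, 74) -> after second Conv2d: (8, 48, 74, 74) -> Output: (8, 48, 37, 37)

Answer: (8, 48, 37, 37)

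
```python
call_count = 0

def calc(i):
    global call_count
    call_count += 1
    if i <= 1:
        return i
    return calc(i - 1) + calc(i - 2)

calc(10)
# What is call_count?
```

Calls(i) = 1 + Calls(i-1) + Calls(i-2); Calls(0)=Calls(1)=1. For i=10 this gives 177.

Answer: 177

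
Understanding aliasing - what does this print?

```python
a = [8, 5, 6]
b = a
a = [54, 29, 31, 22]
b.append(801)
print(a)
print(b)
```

Key concept: rebinding vs mutation: a is rebound to a new list, b still points at the original.
Step by step:
`a = [8, 5, 6]` → a = [8, 5, 6]
`b = a` → b = [8, 5, 6] (same object as a)
`a = [54, 29, 31, 22]` → a = [54, 29, 31, 22]
`b.append(801)` → b = [8, 5, 6, 801]
`print(a)` → prints [54, 29, 31, 22]
`print(b)` → prints [8, 5, 6, 801]

Answer:
[54, 29, 31, 22]
[8, 5, 6, 801]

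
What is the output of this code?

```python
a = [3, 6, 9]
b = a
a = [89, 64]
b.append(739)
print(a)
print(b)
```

Key concept: rebinding vs mutation: a is rebound to a new list, b still points at the original.
Step by step:
`a = [3, 6, 9]` → a = [3, 6, 9]
`b = a` → b = [3, 6, 9] (same object as a)
`a = [89, 64]` → a = [89, 64]
`b.append(739)` → b = [3, 6, 9, 739]
`print(a)` → prints [89, 64]
`print(b)` → prints [3, 6, 9, 739]

Answer:
[89, 64]
[3, 6, 9, 739]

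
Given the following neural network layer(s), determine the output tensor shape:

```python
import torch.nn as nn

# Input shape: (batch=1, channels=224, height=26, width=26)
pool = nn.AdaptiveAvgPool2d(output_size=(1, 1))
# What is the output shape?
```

Input: (1, 224, 26, 26) -> Output: (1, 224, 1, 1)

Answer: (1, 224, 1, 1)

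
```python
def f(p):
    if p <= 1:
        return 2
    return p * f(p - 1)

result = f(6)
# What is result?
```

f(6) = 6 * 5 * 4 * 3 * 2 * 2 = 1440

Answer: 1440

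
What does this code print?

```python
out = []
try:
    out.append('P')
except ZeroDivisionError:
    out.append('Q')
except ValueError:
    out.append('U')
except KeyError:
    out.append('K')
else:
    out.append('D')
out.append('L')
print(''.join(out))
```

Execution trace: 'P' (try body, no exception) → 'D' (else) → 'L' (after the try/except). Output: PDL

Answer: PDL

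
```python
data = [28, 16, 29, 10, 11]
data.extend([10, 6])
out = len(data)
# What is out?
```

Trace:
`data = [28, 16, 29, 10, 11]` → data = [28, 16, 29, 10, 11]
`data.extend([10, 6])` → data = [28, 16, 29, 10, 11, 10, 6]
`out = len(data)` → out = 7
So out = 7

Answer: 7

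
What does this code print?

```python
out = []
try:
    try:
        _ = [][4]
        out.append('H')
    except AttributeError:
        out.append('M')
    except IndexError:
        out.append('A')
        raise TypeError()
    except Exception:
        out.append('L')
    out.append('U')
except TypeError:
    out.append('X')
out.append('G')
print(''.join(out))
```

Execution trace: 'A' (inner except IndexError) → 'X' (except TypeError) → 'G' (after the try/except). Output: AXG

Answer: AXG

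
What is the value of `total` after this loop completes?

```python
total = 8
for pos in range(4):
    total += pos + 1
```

Start at 8, add 1 to 4 = 18
`total` takes the values: 8 → 9 → 11 → 14 → 18

Answer: 18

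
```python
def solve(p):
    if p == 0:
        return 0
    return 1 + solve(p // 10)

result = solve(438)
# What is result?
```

Count of digits of 438: 3

Answer: 3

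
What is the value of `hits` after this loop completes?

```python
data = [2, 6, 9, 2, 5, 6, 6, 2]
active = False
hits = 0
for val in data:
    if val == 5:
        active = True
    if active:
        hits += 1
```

Count elements after first 5 in [2, 6, 9, 2, 5, 6, 6, 2]
`hits` takes the values: 0 → 1 → 2 → 3 → 4

Answer: 4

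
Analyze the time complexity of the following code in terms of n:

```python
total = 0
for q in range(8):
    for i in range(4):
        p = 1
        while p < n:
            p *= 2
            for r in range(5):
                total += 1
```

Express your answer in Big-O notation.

Each loop level contributes: 1 × 1 × log n × 1. Multiplying the contributions gives O(log n).

Answer: O(log n)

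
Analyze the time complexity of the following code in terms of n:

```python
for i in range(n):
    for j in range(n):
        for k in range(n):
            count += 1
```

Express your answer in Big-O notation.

This is Triple nested loop. Time complexity: O(n³).

Answer: O(n³)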